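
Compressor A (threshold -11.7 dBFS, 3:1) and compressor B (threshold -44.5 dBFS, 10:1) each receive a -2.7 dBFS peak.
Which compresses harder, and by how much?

B, by 31.62 dB

A: 9 dB over, compressed to 3 dB over, so 6 dB of GR.
B: 41.8 dB over, compressed to 4.18 dB over, so 37.62 dB of GR.
B reduces 31.62 dB more.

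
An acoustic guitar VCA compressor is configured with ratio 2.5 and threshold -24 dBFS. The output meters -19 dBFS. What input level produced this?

-11.5 dBFS

The compressed level sits -19 − (-24) = 5 dB over threshold.
Undo the ratio: input overshoot = 5 × 2.5 = 12.5 dB, giving input = -11.5 dBFS.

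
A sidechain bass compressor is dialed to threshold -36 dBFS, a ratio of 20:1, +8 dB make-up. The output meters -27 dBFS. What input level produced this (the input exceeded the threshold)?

-16 dBFS

Before make-up, the level was -27 − 8 = -35 dBFS.
Post-compression overshoot = -35 − (-36) = 1 dB.
Before 20:1 compression the overshoot was 1 × 20 = 20 dB, so input = -36 + 20 = -16 dBFS.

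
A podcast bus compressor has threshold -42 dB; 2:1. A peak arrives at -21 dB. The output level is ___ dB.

Overshoot: -21 − (-42) = 21 dB.
2:1 compression reduces that to 21/2 = 10.5 dB over.
Output = -42 + 10.5 = -31.5 dB.

-31.5 dB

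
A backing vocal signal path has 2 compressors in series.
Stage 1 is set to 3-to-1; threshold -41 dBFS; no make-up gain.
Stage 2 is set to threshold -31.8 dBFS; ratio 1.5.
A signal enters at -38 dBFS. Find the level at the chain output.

Stage 1: overshoot 3 dB → 3/3 = 1 dB → -40 dBFS.
Stage 2: -40 dBFS ≤ -31.8 dBFS, so stage 2 doesn't engage; output -40 dBFS.

-40 dBFS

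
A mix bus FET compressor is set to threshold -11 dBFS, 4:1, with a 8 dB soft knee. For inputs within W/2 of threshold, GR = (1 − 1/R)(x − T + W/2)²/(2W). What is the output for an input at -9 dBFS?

-10.6875 dBFS

x − T + W/2 = -9 − (-11) + 4 = 6.
GR = (1 − 1/4) × 6² / 16 = 0.75 × 36 / 16 = 1.6875 dB.
Output = -9 − 1.6875 = -10.6875 dBFS.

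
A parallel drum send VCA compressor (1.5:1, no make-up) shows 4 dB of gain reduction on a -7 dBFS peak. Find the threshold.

-19 dBFS

Gain reduction = -7 − (-11) = 4 dB; output overshoot = GR / (R − 1) = 4 / 0.5 = 8 dB.
Threshold = output − output overshoot = -11 − 8 = -19 dBFS.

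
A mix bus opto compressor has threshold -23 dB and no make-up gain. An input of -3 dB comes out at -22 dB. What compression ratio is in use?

20:1

Input overshoot = -3 − (-23) = 20 dB; output overshoot = -22 − (-23) = 1 dB.
Ratio = 20 / 1 = 20.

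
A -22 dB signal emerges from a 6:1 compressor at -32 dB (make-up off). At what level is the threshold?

-34 dB

Input is 12 dB above T (since output overshoot × R = input overshoot: (-32 − T)·6 = -22 − T gives T = -34 dB).
Check: -34 + (-22 − (-34))/6 = -34 + 2 = -32 dB. ✓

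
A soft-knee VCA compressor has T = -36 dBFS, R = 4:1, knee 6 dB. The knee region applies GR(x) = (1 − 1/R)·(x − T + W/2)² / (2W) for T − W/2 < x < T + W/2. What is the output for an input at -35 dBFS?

x − T + W/2 = -35 − (-36) + 3 = 4.
GR = (1 − 1/4) × 4² / 12 = 0.75 × 16 / 12 = 1 dB.
Output = -35 − 1 = -36 dBFS.

-36 dBFS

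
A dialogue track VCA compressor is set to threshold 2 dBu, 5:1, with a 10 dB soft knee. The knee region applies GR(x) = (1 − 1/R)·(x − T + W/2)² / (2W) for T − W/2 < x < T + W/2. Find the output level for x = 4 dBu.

2.04 dBu

x − T + W/2 = 4 − 2 + 5 = 7.
GR = (1 − 1/5) × 7² / 20 = 0.8 × 49 / 20 = 1.96 dB.
Output = 4 − 1.96 = 2.04 dBu.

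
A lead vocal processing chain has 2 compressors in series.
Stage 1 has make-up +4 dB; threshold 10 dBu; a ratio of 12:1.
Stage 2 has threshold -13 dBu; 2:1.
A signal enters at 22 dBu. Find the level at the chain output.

Stage 1: 12 dB above 10 dBu, reduced 12:1 to 1 dB above → 11 dBu; +4 dB make-up → 15 dBu.
Stage 2: overshoot 28 dB → 28/2 = 14 dB → 1 dBu.

1 dBu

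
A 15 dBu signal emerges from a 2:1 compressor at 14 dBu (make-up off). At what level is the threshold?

Let T be the threshold. Output overshoot = (input overshoot)/R, so 14 − T = (15 − T)/2.
2·(14 − T) = 15 − T → 1·T = 28 − 15 = 13.
T = 13/1 = 13 dBu.

13 dBu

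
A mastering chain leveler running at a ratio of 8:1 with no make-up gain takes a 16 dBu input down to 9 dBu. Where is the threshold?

8 dBu

Input is 8 dB above T (since output overshoot × R = input overshoot: (9 − T)·8 = 16 − T gives T = 8 dBu).
Check: 8 + (16 − 8)/8 = 8 + 1 = 9 dBu. ✓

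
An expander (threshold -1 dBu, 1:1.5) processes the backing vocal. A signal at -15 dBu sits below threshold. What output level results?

-22 dBu

Below threshold, a 1:1.5 expander applies gain = (1.5−1)×(T − x) of attenuation.
(1.5−1) × 14 = 7 dB, so output = -15 − 7 = -22 dBu.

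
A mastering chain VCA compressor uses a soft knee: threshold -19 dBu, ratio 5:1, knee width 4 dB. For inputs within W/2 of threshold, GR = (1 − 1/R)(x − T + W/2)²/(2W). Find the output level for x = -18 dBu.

x − T + W/2 = -18 − (-19) + 2 = 3.
GR = (1 − 1/5) × 3² / 8 = 0.8 × 9 / 8 = 0.9 dB.
Output = -18 − 0.9 = -18.9 dBu.

-18.9 dBu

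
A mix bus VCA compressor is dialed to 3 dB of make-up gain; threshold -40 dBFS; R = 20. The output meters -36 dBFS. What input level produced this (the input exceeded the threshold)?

Before make-up, the level was -36 − 3 = -39 dBFS.
That's 1 dB above the -40 dBFS threshold.
Before 20:1 compression the overshoot was 1 × 20 = 20 dB, so input = -40 + 20 = -20 dBFS.

-20 dBFS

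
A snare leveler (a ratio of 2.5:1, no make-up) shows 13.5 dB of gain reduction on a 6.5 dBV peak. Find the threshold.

-16 dBV

Gain reduction = 6.5 − (-7) = 13.5 dB; output overshoot = GR / (R − 1) = 13.5 / 1.5 = 9 dB.
Threshold = output − output overshoot = -7 − 9 = -16 dBV.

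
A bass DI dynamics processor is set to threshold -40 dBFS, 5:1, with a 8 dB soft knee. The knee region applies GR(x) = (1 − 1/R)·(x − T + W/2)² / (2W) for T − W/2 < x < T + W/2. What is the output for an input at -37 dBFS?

-39.45 dBFS

x − T + W/2 = -37 − (-40) + 4 = 7.
GR = (1 − 1/5) × 7² / 16 = 0.8 × 49 / 16 = 2.45 dB.
Output = -37 − 2.45 = -39.45 dBFS.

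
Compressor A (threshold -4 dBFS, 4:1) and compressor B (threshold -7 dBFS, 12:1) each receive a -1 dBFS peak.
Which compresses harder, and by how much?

B, by 3.25 dB

A: overshoot 3 dB → output overshoot 0.75 dB → GR 2.25 dB.
B: overshoot 6 dB → output overshoot 0.5 dB → GR 5.5 dB.
Difference: 3.25 dB in favour of B.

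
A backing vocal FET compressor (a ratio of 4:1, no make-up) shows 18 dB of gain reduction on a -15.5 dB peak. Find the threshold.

Input is 24 dB above T (since output overshoot × R = input overshoot: (-33.5 − T)·4 = -15.5 − T gives T = -39.5 dB).
Check: -39.5 + (-15.5 − (-39.5))/4 = -39.5 + 6 = -33.5 dB. ✓

-39.5 dB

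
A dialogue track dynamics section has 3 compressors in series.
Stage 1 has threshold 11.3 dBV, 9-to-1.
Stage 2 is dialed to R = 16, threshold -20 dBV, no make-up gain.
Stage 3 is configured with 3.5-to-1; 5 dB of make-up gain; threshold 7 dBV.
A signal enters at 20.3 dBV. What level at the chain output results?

-12.98125 dBV

Stage 1: 20.3 dBV is 9 dB over 11.3 dBV; at 9:1 that becomes 1 dB over, giving 12.3 dBV.
Stage 2: overshoot 32.3 dB → 32.3/16 = 2.01875 dB → -17.98125 dBV.
Stage 3: -17.98125 dBV ≤ 7 dBV, so stage 3 doesn't engage; make-up brings it to -12.98125 dBV.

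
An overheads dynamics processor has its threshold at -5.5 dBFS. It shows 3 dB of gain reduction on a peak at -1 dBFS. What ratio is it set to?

Input overshoot = -1 − (-5.5) = 4.5 dB.
Output overshoot = 4.5 − 3 = 1.5 dB.
Ratio = input overshoot / output overshoot = 4.5 / 1.5 = 3.

3:1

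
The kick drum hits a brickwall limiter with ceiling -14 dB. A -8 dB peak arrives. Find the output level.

A brickwall limiter is an ∞:1 compressor: any input above the ceiling is clamped to -14 dB.

-14 dB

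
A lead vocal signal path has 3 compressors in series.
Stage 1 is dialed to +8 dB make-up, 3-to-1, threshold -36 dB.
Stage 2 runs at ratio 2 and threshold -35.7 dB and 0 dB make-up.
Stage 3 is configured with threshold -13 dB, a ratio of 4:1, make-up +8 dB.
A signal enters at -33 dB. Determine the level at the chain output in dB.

-23.35 dB

Stage 1: 3 dB above -36 dB, reduced 3:1 to 1 dB above → -35 dB; +8 dB make-up → -27 dB.
Stage 2: 8.7 dB above -35.7 dB, reduced 2:1 to 4.35 dB above → -31.35 dB.
Stage 3: -31.35 dB ≤ -13 dB, so stage 3 doesn't engage; make-up brings it to -23.35 dB.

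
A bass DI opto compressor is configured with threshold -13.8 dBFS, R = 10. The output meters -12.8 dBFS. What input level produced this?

Post-compression overshoot = -12.8 − (-13.8) = 1 dB.
Before 10:1 compression the overshoot was 1 × 10 = 10 dB, so input = -13.8 + 10 = -3.8 dBFS.

-3.8 dBFS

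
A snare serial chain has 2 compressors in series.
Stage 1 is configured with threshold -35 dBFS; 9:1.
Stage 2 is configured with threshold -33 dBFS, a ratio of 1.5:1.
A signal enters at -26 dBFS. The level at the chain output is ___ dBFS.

Stage 1: 9 dB above -35 dBFS, reduced 9:1 to 1 dB above → -34 dBFS.
Stage 2: -34 dBFS is at or below the -33 dBFS threshold — no compression; output -34 dBFS.

-34 dBFS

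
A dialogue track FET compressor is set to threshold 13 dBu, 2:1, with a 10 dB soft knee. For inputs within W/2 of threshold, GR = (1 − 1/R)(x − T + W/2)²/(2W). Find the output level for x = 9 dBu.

8.975 dBu

x − T + W/2 = 9 − 13 + 5 = 1.
GR = (1 − 1/2) × 1² / 20 = 0.5 × 1 / 20 = 0.025 dB.
Output = 9 − 0.025 = 8.975 dBu.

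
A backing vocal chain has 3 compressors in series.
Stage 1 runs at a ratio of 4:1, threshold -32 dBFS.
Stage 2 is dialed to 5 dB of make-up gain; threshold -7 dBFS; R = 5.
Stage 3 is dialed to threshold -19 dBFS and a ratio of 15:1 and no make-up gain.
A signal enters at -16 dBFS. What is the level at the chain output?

Stage 1: 16 dB above -32 dBFS, reduced 4:1 to 4 dB above → -28 dBFS.
Stage 2: -28 dBFS ≤ -7 dBFS, so stage 2 doesn't engage; make-up brings it to -23 dBFS.
Stage 3: -23 dBFS is at or below the -19 dBFS threshold — no compression; output -23 dBFS.

-23 dBFS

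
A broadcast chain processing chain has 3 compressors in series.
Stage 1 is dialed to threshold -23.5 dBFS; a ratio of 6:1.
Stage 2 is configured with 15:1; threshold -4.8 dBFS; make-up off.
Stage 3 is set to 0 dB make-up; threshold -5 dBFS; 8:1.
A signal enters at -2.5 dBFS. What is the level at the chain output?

Stage 1: -2.5 dBFS is 21 dB over -23.5 dBFS; at 6:1 that becomes 3.5 dB over, giving -20 dBFS.
Stage 2: -20 dBFS ≤ -4.8 dBFS, so stage 2 doesn't engage; output -20 dBFS.
Stage 3: -20 dBFS ≤ -5 dBFS, so stage 3 doesn't engage; output -20 dBFS.

-20 dBFS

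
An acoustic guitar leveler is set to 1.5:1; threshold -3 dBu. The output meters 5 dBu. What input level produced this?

9 dBu

That's 8 dB above the -3 dBu threshold.
Undo the ratio: input overshoot = 8 × 1.5 = 12 dB, giving input = 9 dBu.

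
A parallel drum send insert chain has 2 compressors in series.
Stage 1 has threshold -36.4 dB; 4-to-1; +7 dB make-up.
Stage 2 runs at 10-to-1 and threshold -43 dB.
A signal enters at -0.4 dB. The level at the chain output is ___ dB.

Stage 1: -0.4 dB is 36 dB over -36.4 dB; at 4:1 that becomes 9 dB over, giving -27.4 dB; +7 dB make-up → -20.4 dB.
Stage 2: -20.4 dB is 22.6 dB over -43 dB; at 10:1 that becomes 2.26 dB over, giving -40.74 dB.

-40.74 dB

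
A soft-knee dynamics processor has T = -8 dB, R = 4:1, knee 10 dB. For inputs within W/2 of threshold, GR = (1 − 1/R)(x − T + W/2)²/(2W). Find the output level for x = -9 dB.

x − T + W/2 = -9 − (-8) + 5 = 4.
GR = (1 − 1/4) × 4² / 20 = 0.75 × 16 / 20 = 0.6 dB.
Output = -9 − 0.6 = -9.6 dB.

-9.6 dB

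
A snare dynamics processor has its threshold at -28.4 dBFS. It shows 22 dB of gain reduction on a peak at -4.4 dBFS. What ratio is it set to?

12:1

Input overshoot = -4.4 − (-28.4) = 24 dB.
Output overshoot = 24 − 22 = 2 dB.
Ratio = input overshoot / output overshoot = 24 / 2 = 12.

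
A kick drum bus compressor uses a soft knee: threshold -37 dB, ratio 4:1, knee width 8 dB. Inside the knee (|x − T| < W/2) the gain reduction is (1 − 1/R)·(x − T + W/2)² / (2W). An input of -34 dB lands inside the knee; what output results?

x − T + W/2 = -34 − (-37) + 4 = 7.
GR = (1 − 1/4) × 7² / 16 = 0.75 × 49 / 16 = 2.296875 dB.
Output = -34 − 2.296875 = -36.296875 dB.

-36.296875 dB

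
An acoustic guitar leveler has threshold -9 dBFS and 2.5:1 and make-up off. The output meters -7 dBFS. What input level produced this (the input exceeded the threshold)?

-4 dBFS

The compressed level sits -7 − (-9) = 2 dB over threshold.
Before 2.5:1 compression the overshoot was 2 × 2.5 = 5 dB, so input = -9 + 5 = -4 dBFS.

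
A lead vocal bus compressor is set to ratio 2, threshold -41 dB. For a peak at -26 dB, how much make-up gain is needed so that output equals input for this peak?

Overshoot 15 dB → 15/2 = 7.5 dB after compression, so the compressed level is -41 + 7.5 = -33.5 dB.
Make-up = target − compressed = -26 − (-33.5) = 7.5 dB.

7.5 dB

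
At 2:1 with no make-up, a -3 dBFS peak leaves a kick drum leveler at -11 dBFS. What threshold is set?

-19 dBFS

Input is 16 dB above T (since output overshoot × R = input overshoot: (-11 − T)·2 = -3 − T gives T = -19 dBFS).
Check: -19 + (-3 − (-19))/2 = -19 + 8 = -11 dBFS. ✓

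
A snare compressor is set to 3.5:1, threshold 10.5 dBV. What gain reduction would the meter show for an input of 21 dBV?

7.5 dB

Overshoot = 21 − 10.5 = 10.5 dB.
At 3.5:1, output sits 10.5/3.5 = 3 dB above threshold.
GR = overshoot in − overshoot out = 10.5 − 3 = 7.5 dB.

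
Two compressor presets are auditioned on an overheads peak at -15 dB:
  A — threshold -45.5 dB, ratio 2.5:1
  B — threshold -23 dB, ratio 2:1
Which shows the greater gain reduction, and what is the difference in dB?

A, by 14.3 dB

A: 30.5 dB over, compressed to 12.2 dB over, so 18.3 dB of GR.
B: 8 dB over, compressed to 4 dB over, so 4 dB of GR.
A reduces 14.3 dB more.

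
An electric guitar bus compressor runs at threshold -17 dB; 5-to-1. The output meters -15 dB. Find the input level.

That's 2 dB above the -17 dB threshold.
Undo the ratio: input overshoot = 2 × 5 = 10 dB, giving input = -7 dB.

-7 dB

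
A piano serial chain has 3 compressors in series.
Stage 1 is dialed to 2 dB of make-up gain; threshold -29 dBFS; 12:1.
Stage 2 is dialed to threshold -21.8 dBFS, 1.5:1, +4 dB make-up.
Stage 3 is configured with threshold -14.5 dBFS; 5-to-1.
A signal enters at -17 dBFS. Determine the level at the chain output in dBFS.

Stage 1: -17 dBFS is 12 dB over -29 dBFS; at 12:1 that becomes 1 dB over, giving -28 dBFS; +2 dB make-up → -26 dBFS.
Stage 2: below threshold (-26 ≤ -21.8); passes unchanged; make-up brings it to -22 dBFS.
Stage 3: -22 dBFS is at or below the -14.5 dBFS threshold — no compression; output -22 dBFS.

-22 dBFS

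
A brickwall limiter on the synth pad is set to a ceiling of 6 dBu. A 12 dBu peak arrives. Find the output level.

6 dBu

The limiter clamps the peak to its 6 dBu ceiling.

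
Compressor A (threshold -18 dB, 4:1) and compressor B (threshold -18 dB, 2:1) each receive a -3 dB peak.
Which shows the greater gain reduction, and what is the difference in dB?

A: overshoot 15 dB → output overshoot 3.75 dB → GR 11.25 dB.
B: overshoot 15 dB → output overshoot 7.5 dB → GR 7.5 dB.
A reduces 3.75 dB more.

A, by 3.75 dB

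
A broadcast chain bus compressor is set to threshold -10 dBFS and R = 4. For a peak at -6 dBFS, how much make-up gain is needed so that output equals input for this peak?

3 dB

The peak compresses to -10 + 4/4 = -9 dBFS.
To reach -6 dBFS requires -6 − (-9) = 3 dB of make-up.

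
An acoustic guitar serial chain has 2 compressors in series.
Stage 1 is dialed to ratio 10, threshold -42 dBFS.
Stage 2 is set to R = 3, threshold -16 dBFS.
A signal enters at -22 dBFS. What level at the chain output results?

-40 dBFS

Stage 1: -22 dBFS is 20 dB over -42 dBFS; at 10:1 that becomes 2 dB over, giving -40 dBFS.
Stage 2: -40 dBFS is at or below the -16 dBFS threshold — no compression; output -40 dBFS.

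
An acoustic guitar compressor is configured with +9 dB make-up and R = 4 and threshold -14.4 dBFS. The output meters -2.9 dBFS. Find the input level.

Stripping the +9 dB make-up gives -11.9 dBFS at the gain stage.
That's 2.5 dB above the -14.4 dBFS threshold.
Input overshoot = R × output overshoot = 10 dB → input = -14.4 + 10 = -4.4 dBFS.

-4.4 dBFS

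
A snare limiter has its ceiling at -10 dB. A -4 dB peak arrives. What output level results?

-10 dB

A brickwall limiter is an ∞:1 compressor: any input above the ceiling is clamped to -10 dB.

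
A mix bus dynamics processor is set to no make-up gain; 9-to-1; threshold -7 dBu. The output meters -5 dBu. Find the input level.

11 dBu

Post-compression overshoot = -5 − (-7) = 2 dB.
Undo the ratio: input overshoot = 2 × 9 = 18 dB, giving input = 11 dBu.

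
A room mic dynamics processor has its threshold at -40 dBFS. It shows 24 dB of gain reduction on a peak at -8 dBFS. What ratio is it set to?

Input overshoot = -8 − (-40) = 32 dB.
Output overshoot = 32 − 24 = 8 dB.
Ratio = input overshoot / output overshoot = 32 / 8 = 4.

4:1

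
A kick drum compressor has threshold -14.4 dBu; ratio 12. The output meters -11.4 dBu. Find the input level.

21.6 dBu

That's 3 dB above the -14.4 dBu threshold.
Input overshoot = R × output overshoot = 36 dB → input = -14.4 + 36 = 21.6 dBu.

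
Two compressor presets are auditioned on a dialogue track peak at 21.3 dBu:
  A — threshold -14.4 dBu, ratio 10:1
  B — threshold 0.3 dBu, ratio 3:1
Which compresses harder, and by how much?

A, by 18.13 dB

A: 35.7 dB over, compressed to 3.57 dB over, so 32.13 dB of GR.
B: 21 dB over, compressed to 7 dB over, so 14 dB of GR.
Difference: 18.13 dB in favour of A.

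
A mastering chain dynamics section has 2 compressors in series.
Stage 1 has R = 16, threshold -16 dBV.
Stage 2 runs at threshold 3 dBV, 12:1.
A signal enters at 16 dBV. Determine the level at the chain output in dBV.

-14 dBV

Stage 1: 32 dB above -16 dBV, reduced 16:1 to 2 dB above → -14 dBV.
Stage 2: -14 dBV ≤ 3 dBV, so stage 2 doesn't engage; output -14 dBV.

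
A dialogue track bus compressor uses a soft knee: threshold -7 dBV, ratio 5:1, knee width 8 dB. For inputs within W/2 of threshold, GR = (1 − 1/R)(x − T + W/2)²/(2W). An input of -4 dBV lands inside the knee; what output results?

x − T + W/2 = -4 − (-7) + 4 = 7.
GR = (1 − 1/5) × 7² / 16 = 0.8 × 49 / 16 = 2.45 dB.
Output = -4 − 2.45 = -6.45 dBV.

-6.45 dBV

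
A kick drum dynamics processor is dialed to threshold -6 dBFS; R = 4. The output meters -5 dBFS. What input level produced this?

Post-compression overshoot = -5 − (-6) = 1 dB.
Input overshoot = R × output overshoot = 4 dB → input = -6 + 4 = -2 dBFS.

-2 dBFS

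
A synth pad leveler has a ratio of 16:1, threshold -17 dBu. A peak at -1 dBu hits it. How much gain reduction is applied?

15 dB

-1 dBu exceeds the threshold by 16 dB.
After 16:1 compression the overshoot becomes 16/16 = 1 dB.
So the signal is attenuated by 16 − 1 = 15 dB.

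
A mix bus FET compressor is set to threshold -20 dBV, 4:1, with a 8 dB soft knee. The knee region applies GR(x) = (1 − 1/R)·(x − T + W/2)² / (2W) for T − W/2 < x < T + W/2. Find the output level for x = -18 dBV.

-19.6875 dBV

x − T + W/2 = -18 − (-20) + 4 = 6.
GR = (1 − 1/4) × 6² / 16 = 0.75 × 36 / 16 = 1.6875 dB.
Output = -18 − 1.6875 = -19.6875 dBV.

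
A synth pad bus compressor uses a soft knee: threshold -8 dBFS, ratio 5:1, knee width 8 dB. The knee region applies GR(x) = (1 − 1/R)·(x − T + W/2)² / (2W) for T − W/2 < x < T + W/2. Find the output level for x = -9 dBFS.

x − T + W/2 = -9 − (-8) + 4 = 3.
GR = (1 − 1/5) × 3² / 16 = 0.8 × 9 / 16 = 0.45 dB.
Output = -9 − 0.45 = -9.45 dBFS.

-9.45 dBFS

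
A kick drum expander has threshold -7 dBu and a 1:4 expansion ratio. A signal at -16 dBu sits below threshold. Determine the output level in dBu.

The input is 9 dB below the -7 dBu threshold.
A 1:4 expander multiplies undershoot by 4: 9 × 4 = 36 dB below threshold.
Output = -7 − 36 = -43 dBu.

-43 dBu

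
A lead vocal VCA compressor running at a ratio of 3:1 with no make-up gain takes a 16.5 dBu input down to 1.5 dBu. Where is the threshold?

Input is 22.5 dB above T (since output overshoot × R = input overshoot: (1.5 − T)·3 = 16.5 − T gives T = -6 dBu).
Check: -6 + (16.5 − (-6))/3 = -6 + 7.5 = 1.5 dBu. ✓

-6 dBu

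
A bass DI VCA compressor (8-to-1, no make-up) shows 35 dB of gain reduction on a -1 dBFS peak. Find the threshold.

-41 dBFS

Let T be the threshold. Output overshoot = (input overshoot)/R, so -36 − T = (-1 − T)/8.
8·(-36 − T) = -1 − T → 7·T = -288 − (-1) = -287.
T = -287/7 = -41 dBFS.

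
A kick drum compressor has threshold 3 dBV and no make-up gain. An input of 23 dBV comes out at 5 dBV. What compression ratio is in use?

10:1

Input overshoot = 23 − 3 = 20 dB; output overshoot = 5 − 3 = 2 dB.
Ratio = 20 / 2 = 10.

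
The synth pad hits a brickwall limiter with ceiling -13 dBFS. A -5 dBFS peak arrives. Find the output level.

At ∞:1, everything above -13 dBFS is held at the ceiling.

-13 dBFS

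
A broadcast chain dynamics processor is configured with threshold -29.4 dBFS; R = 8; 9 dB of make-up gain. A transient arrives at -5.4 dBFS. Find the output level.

Overshoot: -5.4 − (-29.4) = 24 dB.
At 8:1 the overshoot is divided by 8, leaving 3 dB above threshold.
That puts the output at -26.4 dBFS; make-up adds 9 dB, giving -17.4 dBFS.

-17.4 dBFS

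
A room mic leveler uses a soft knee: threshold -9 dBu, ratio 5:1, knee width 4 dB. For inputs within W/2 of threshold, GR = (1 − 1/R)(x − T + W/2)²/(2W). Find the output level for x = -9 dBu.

x − T + W/2 = -9 − (-9) + 2 = 2.
GR = (1 − 1/5) × 2² / 8 = 0.8 × 4 / 8 = 0.4 dB.
Output = -9 − 0.4 = -9.4 dBu.

-9.4 dBu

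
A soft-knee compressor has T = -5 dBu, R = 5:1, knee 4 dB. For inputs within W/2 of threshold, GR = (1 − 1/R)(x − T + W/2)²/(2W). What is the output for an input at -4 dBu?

-4.9 dBu

x − T + W/2 = -4 − (-5) + 2 = 3.
GR = (1 − 1/5) × 3² / 8 = 0.8 × 9 / 8 = 0.9 dB.
Output = -4 − 0.9 = -4.9 dBu.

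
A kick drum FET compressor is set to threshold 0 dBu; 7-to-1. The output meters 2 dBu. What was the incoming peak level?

Post-compression overshoot = 2 − 0 = 2 dB.
Before 7:1 compression the overshoot was 2 × 7 = 14 dB, so input = 0 + 14 = 14 dBu.

14 dBu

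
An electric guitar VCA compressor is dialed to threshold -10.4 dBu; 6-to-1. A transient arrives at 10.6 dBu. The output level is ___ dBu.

-6.9 dBu

Overshoot: 10.6 − (-10.4) = 21 dB.
At 6:1 the overshoot is divided by 6, leaving 3.5 dB above threshold.
That puts the output at -6.9 dBu.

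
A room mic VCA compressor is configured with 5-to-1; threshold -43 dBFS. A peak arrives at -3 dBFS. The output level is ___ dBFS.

Overshoot: -3 − (-43) = 40 dB.
The 40 dB excess becomes 8 dB after 5:1 reduction.
That puts the output at -35 dBFS.

-35 dBFS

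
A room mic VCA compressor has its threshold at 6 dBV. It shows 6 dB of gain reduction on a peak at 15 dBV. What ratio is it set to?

3:1

Input overshoot = 15 − 6 = 9 dB.
Output overshoot = 9 − 6 = 3 dB.
Ratio = input overshoot / output overshoot = 9 / 3 = 3.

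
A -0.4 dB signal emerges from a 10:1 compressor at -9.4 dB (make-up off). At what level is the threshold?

Let T be the threshold. Output overshoot = (input overshoot)/R, so -9.4 − T = (-0.4 − T)/10.
10·(-9.4 − T) = -0.4 − T → 9·T = -94 − (-0.4) = -93.6.
T = -93.6/9 = -10.4 dB.

-10.4 dB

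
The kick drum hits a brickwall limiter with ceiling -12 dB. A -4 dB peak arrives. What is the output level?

-12 dB

At ∞:1, everything above -12 dB is held at the ceiling.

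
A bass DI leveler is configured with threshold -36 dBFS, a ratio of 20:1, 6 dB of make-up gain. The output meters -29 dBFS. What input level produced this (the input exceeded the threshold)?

Remove make-up: -29 − 6 = -35 dBFS.
The compressed level sits -35 − (-36) = 1 dB over threshold.
Input overshoot = R × output overshoot = 20 dB → input = -36 + 20 = -16 dBFS.

-16 dBFS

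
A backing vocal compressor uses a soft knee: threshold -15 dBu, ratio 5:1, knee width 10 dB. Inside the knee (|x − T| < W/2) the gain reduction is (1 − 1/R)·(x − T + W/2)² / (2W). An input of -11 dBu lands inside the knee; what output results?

-14.24 dBu

x − T + W/2 = -11 − (-15) + 5 = 9.
GR = (1 − 1/5) × 9² / 20 = 0.8 × 81 / 20 = 3.24 dB.
Output = -11 − 3.24 = -14.24 dBu.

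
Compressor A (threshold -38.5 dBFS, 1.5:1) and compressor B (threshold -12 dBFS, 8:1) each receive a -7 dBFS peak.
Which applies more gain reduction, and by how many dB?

A, by 6.125 dB

A: overshoot 31.5 dB → output overshoot 21 dB → GR 10.5 dB.
B: overshoot 5 dB → output overshoot 0.625 dB → GR 4.375 dB.
A reduces 6.125 dB more.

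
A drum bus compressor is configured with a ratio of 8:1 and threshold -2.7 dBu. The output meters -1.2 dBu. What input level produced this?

9.3 dBu

Post-compression overshoot = -1.2 − (-2.7) = 1.5 dB.
Undo the ratio: input overshoot = 1.5 × 8 = 12 dB, giving input = 9.3 dBu.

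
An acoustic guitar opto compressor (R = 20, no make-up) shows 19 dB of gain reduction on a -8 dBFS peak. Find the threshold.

-28 dBFS

Input is 20 dB above T (since output overshoot × R = input overshoot: (-27 − T)·20 = -8 − T gives T = -28 dBFS).
Check: -28 + (-8 − (-28))/20 = -28 + 1 = -27 dBFS. ✓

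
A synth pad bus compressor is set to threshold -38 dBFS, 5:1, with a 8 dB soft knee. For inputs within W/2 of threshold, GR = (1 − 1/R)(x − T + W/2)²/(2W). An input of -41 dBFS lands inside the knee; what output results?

x − T + W/2 = -41 − (-38) + 4 = 1.
GR = (1 − 1/5) × 1² / 16 = 0.8 × 1 / 16 = 0.05 dB.
Output = -41 − 0.05 = -41.05 dBFS.

-41.05 dBFS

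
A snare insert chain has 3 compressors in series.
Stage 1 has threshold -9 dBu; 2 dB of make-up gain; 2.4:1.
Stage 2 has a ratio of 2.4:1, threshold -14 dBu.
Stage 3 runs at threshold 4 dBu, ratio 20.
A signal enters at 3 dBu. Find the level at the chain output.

Stage 1: overshoot 12 dB → 12/2.4 = 5 dB → -4 dBu; +2 dB make-up → -2 dBu.
Stage 2: 12 dB above -14 dBu, reduced 2.4:1 to 5 dB above → -9 dBu.
Stage 3: -9 dBu is at or below the 4 dBu threshold — no compression; output -9 dBu.

-9 dBu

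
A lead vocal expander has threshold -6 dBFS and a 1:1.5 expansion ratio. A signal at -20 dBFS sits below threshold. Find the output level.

-27 dBFS

Below threshold, a 1:1.5 expander applies gain = (1.5−1)×(T − x) of attenuation.
(1.5−1) × 14 = 7 dB, so output = -20 − 7 = -27 dBFS.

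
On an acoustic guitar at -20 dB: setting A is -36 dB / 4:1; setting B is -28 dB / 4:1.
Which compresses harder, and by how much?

A, by 6 dB

A: overshoot 16 dB → output overshoot 4 dB → GR 12 dB.
B: overshoot 8 dB → output overshoot 2 dB → GR 6 dB.
A applies 6 dB more gain reduction.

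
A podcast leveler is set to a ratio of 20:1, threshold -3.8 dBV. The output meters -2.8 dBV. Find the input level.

The compressed level sits -2.8 − (-3.8) = 1 dB over threshold.
Before 20:1 compression the overshoot was 1 × 20 = 20 dB, so input = -3.8 + 20 = 16.2 dBV.

16.2 dBV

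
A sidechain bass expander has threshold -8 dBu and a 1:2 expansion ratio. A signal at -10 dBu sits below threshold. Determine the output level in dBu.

The input is 2 dB below the -8 dBu threshold.
A 1:2 expander multiplies undershoot by 2: 2 × 2 = 4 dB below threshold.
Output = -8 − 4 = -12 dBu.

-12 dBu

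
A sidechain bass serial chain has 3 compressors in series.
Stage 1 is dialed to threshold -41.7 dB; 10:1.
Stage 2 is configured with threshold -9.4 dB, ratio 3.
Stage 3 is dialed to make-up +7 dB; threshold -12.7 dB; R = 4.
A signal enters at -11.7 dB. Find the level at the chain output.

Stage 1: 30 dB above -41.7 dB, reduced 10:1 to 3 dB above → -38.7 dB.
Stage 2: below threshold (-38.7 ≤ -9.4); passes unchanged; output -38.7 dB.
Stage 3: -38.7 dB ≤ -12.7 dB, so stage 3 doesn't engage; make-up brings it to -31.7 dB.

-31.7 dB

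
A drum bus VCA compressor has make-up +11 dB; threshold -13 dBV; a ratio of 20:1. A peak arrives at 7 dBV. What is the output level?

7 dBV sits 20 dB over threshold.
The 20 dB excess becomes 1 dB after 20:1 reduction.
So the level is -13 + 1 = -12 dBV; make-up adds 11 dB, giving -1 dBV.

-1 dBV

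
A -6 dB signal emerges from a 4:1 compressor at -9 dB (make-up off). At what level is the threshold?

Let T be the threshold. Output overshoot = (input overshoot)/R, so -9 − T = (-6 − T)/4.
4·(-9 − T) = -6 − T → 3·T = -36 − (-6) = -30.
T = -30/3 = -10 dB.

-10 dB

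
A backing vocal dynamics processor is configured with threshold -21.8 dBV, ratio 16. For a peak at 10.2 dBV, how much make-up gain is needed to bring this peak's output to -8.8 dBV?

Overshoot 32 dB → 32/16 = 2 dB after compression, so the compressed level is -21.8 + 2 = -19.8 dBV.
Make-up = target − compressed = -8.8 − (-19.8) = 11 dB.

11 dB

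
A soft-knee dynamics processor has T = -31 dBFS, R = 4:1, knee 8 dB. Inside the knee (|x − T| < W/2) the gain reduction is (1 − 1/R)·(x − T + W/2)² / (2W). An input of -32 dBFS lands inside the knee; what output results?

-32.421875 dBFS

x − T + W/2 = -32 − (-31) + 4 = 3.
GR = (1 − 1/4) × 3² / 16 = 0.75 × 9 / 16 = 0.421875 dB.
Output = -32 − 0.421875 = -32.421875 dBFS.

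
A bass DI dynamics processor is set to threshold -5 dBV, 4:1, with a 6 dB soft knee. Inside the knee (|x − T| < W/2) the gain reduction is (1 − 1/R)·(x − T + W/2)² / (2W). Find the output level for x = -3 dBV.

-4.5625 dBV

x − T + W/2 = -3 − (-5) + 3 = 5.
GR = (1 − 1/4) × 5² / 12 = 0.75 × 25 / 12 = 1.5625 dB.
Output = -3 − 1.5625 = -4.5625 dBV.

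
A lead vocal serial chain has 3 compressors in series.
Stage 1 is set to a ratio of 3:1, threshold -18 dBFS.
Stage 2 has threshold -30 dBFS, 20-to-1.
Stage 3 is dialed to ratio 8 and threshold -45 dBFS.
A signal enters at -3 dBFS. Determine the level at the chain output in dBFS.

Stage 1: 15 dB above -18 dBFS, reduced 3:1 to 5 dB above → -13 dBFS.
Stage 2: 17 dB above -30 dBFS, reduced 20:1 to 0.85 dB above → -29.15 dBFS.
Stage 3: -29.15 dBFS is 15.85 dB over -45 dBFS; at 8:1 that becomes 1.98125 dB over, giving -43.01875 dBFS.

-43.01875 dBFS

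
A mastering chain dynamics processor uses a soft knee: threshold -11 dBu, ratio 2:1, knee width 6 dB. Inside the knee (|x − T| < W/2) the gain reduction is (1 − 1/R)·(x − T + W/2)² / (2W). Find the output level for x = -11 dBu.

x − T + W/2 = -11 − (-11) + 3 = 3.
GR = (1 − 1/2) × 3² / 12 = 0.5 × 9 / 12 = 0.375 dB.
Output = -11 − 0.375 = -11.375 dBu.

-11.375 dBu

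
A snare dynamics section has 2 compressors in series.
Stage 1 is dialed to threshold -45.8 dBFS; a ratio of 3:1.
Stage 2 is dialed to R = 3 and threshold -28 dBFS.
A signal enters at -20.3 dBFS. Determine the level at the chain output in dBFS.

-37.3 dBFS

Stage 1: 25.5 dB above -45.8 dBFS, reduced 3:1 to 8.5 dB above → -37.3 dBFS.
Stage 2: -37.3 dBFS ≤ -28 dBFS, so stage 2 doesn't engage; output -37.3 dBFS.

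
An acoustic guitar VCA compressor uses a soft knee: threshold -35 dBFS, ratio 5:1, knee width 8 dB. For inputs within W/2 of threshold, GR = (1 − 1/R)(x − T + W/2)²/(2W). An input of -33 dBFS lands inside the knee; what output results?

x − T + W/2 = -33 − (-35) + 4 = 6.
GR = (1 − 1/5) × 6² / 16 = 0.8 × 36 / 16 = 1.8 dB.
Output = -33 − 1.8 = -34.8 dBFS.

-34.8 dBFS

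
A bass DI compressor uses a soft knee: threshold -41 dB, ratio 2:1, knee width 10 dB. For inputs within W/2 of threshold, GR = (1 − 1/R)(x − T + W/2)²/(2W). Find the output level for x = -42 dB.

-42.4 dB

x − T + W/2 = -42 − (-41) + 5 = 4.
GR = (1 − 1/2) × 4² / 20 = 0.5 × 16 / 20 = 0.4 dB.
Output = -42 − 0.4 = -42.4 dB.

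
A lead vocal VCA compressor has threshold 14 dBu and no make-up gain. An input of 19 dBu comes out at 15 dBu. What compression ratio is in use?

5:1

Input overshoot = 19 − 14 = 5 dB; output overshoot = 15 − 14 = 1 dB.
Ratio = 5 / 1 = 5.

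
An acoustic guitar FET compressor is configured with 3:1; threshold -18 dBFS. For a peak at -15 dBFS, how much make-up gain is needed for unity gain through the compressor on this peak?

The peak compresses to -18 + 3/3 = -17 dBFS.
To reach -15 dBFS requires -15 − (-17) = 2 dB of make-up.

2 dB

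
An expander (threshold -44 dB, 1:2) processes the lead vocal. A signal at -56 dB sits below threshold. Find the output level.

Below threshold, a 1:2 expander applies gain = (2−1)×(T − x) of attenuation.
(2−1) × 12 = 12 dB, so output = -56 − 12 = -68 dB.

-68 dB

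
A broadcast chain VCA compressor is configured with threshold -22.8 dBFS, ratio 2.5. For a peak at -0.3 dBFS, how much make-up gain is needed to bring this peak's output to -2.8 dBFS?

Overshoot 22.5 dB → 22.5/2.5 = 9 dB after compression, so the compressed level is -22.8 + 9 = -13.8 dBFS.
Make-up = target − compressed = -2.8 − (-13.8) = 11 dB.

11 dB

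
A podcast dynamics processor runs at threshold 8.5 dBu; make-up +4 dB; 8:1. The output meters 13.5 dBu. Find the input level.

Stripping the +4 dB make-up gives 9.5 dBu at the gain stage.
The compressed level sits 9.5 − 8.5 = 1 dB over threshold.
Before 8:1 compression the overshoot was 1 × 8 = 8 dB, so input = 8.5 + 8 = 16.5 dBu.

16.5 dBu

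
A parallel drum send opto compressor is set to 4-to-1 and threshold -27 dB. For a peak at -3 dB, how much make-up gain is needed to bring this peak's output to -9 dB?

Without make-up, output = threshold + overshoot/4 = -27 + 6 = -21 dB.
Gap to target: 12 dB.

12 dB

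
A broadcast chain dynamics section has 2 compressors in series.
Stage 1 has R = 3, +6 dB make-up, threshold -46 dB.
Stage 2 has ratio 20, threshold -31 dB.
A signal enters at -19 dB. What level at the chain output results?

-31 dB

Stage 1: -19 dB is 27 dB over -46 dB; at 3:1 that becomes 9 dB over, giving -37 dB; +6 dB make-up → -31 dB.
Stage 2: -31 dB ≤ -31 dB, so stage 2 doesn't engage; output -31 dB.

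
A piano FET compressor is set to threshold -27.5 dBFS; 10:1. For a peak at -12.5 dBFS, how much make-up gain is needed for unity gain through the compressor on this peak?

13.5 dB

Without make-up, output = threshold + overshoot/10 = -27.5 + 1.5 = -26 dBFS.
Gap to target: 13.5 dB.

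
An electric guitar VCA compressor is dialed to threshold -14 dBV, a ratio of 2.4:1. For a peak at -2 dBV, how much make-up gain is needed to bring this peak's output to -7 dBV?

The peak compresses to -14 + 12/2.4 = -9 dBV.
To reach -7 dBV requires -7 − (-9) = 2 dB of make-up.

2 dB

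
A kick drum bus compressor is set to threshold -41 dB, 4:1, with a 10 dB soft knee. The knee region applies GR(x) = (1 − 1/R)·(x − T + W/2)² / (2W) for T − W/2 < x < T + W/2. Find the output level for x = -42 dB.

x − T + W/2 = -42 − (-41) + 5 = 4.
GR = (1 − 1/4) × 4² / 20 = 0.75 × 16 / 20 = 0.6 dB.
Output = -42 − 0.6 = -42.6 dB.

-42.6 dB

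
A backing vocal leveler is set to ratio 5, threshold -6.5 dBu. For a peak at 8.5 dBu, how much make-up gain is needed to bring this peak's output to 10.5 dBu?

The peak compresses to -6.5 + 15/5 = -3.5 dBu.
To reach 10.5 dBu requires 10.5 − (-3.5) = 14 dB of make-up.

14 dB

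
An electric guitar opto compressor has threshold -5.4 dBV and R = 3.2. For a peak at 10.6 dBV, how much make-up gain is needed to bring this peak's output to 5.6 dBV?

6 dB

Overshoot 16 dB → 16/3.2 = 5 dB after compression, so the compressed level is -5.4 + 5 = -0.4 dBV.
Make-up = target − compressed = 5.6 − (-0.4) = 6 dB.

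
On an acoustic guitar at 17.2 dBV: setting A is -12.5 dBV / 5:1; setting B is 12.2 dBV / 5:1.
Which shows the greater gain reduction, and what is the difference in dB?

A, by 19.76 dB

A: GR = 29.7 − 29.7/5 = 23.76 dB.
B: GR = 5 − 5/5 = 4 dB.
A applies 19.76 dB more gain reduction.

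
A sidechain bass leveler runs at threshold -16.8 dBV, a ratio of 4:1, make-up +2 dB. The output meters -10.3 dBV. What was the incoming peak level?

1.2 dBV

Before make-up, the level was -10.3 − 2 = -12.3 dBV.
The compressed level sits -12.3 − (-16.8) = 4.5 dB over threshold.
Before 4:1 compression the overshoot was 4.5 × 4 = 18 dB, so input = -16.8 + 18 = 1.2 dBV.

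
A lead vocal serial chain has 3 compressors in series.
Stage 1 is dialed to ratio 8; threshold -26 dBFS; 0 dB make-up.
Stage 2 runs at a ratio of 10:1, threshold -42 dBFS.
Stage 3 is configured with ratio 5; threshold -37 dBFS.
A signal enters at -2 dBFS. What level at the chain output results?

-40.1 dBFS

Stage 1: overshoot 24 dB → 24/8 = 3 dB → -23 dBFS.
Stage 2: -23 dBFS is 19 dB over -42 dBFS; at 10:1 that becomes 1.9 dB over, giving -40.1 dBFS.
Stage 3: -40.1 dBFS is at or below the -37 dBFS threshold — no compression; output -40.1 dBFS.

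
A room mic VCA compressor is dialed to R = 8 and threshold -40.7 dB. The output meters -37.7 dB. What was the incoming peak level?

-16.7 dB

Post-compression overshoot = -37.7 − (-40.7) = 3 dB.
Input overshoot = R × output overshoot = 24 dB → input = -40.7 + 24 = -16.7 dB.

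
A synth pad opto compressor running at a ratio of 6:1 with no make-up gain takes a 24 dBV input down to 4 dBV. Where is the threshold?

0 dBV

Gain reduction = 24 − 4 = 20 dB; output overshoot = GR / (R − 1) = 20 / 5 = 4 dB.
Threshold = output − output overshoot = 4 − 4 = 0 dBV.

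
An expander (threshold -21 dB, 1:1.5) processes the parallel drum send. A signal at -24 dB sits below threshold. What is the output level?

The input is 3 dB below the -21 dB threshold.
A 1:1.5 expander multiplies undershoot by 1.5: 3 × 1.5 = 4.5 dB below threshold.
Output = -21 − 4.5 = -25.5 dB.

-25.5 dB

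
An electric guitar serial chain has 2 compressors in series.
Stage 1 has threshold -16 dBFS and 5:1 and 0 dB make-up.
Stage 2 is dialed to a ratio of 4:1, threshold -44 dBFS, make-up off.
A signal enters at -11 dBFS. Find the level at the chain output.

-36.75 dBFS

Stage 1: -11 dBFS is 5 dB over -16 dBFS; at 5:1 that becomes 1 dB over, giving -15 dBFS.
Stage 2: 29 dB above -44 dBFS, reduced 4:1 to 7.25 dB above → -36.75 dBFS.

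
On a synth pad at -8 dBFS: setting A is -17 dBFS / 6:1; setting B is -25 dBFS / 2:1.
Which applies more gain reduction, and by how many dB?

B, by 1 dB

A: GR = 9 − 9/6 = 7.5 dB.
B: GR = 17 − 17/2 = 8.5 dB.
B applies 1 dB more gain reduction.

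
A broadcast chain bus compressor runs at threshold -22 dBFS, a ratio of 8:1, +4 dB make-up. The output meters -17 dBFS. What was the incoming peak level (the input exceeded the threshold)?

-14 dBFS

Stripping the +4 dB make-up gives -21 dBFS at the gain stage.
That's 1 dB above the -22 dBFS threshold.
Before 8:1 compression the overshoot was 1 × 8 = 8 dB, so input = -22 + 8 = -14 dBFS.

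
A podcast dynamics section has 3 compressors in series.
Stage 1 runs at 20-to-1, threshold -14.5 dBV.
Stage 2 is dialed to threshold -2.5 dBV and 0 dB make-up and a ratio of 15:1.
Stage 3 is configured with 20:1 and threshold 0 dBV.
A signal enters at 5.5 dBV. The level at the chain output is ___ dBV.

Stage 1: 5.5 dBV is 20 dB over -14.5 dBV; at 20:1 that becomes 1 dB over, giving -13.5 dBV.
Stage 2: below threshold (-13.5 ≤ -2.5); passes unchanged; output -13.5 dBV.
Stage 3: -13.5 dBV ≤ 0 dBV, so stage 3 doesn't engage; output -13.5 dBV.

-13.5 dBV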